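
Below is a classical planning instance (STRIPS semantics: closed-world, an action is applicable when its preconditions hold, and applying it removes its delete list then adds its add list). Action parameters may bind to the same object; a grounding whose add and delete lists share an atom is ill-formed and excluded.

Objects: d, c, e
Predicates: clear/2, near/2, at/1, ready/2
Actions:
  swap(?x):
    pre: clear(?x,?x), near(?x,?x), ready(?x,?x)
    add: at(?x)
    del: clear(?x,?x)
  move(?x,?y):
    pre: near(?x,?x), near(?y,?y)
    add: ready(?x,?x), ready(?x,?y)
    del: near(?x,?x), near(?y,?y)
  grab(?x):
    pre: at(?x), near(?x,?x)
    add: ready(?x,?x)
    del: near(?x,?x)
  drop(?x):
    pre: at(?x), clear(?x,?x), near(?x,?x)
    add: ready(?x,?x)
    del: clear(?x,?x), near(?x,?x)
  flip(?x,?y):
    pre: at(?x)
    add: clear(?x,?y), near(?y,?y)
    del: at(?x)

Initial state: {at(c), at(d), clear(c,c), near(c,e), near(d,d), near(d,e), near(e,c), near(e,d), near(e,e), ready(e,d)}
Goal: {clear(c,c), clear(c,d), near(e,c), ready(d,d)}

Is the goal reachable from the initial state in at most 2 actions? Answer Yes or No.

1. move(d,d)  →  {at(c), at(d), clear(c,c), near(c,e), near(d,e), near(e,c), near(e,d), near(e,e), ready(d,d), ready(e,d)}
2. flip(c,d)  →  {at(d), clear(c,c), clear(c,d), near(c,e), near(d,d), near(d,e), near(e,c), near(e,d), near(e,e), ready(d,d), ready(e,d)}
optimal plan length = 2; 2 ≤ 2

Yes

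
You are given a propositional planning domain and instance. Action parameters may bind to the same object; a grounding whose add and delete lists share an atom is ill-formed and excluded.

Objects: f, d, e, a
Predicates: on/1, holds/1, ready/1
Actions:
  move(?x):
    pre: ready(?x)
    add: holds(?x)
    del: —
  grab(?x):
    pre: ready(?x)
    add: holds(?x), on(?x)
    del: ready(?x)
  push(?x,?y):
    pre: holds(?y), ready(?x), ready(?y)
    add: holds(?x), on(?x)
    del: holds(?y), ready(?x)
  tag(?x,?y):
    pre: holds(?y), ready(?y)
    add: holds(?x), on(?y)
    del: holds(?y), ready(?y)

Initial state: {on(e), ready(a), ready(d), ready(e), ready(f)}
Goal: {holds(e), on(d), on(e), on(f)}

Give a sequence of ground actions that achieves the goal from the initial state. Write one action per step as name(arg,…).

1. move(f)  →  {holds(f), on(e), ready(a), ready(d), ready(e), ready(f)}
2. grab(d)  →  {holds(d), holds(f), on(d), on(e), ready(a), ready(e), ready(f)}
3. tag(e,f)  →  {holds(d), holds(e), on(d), on(e), on(f), ready(a), ready(e)}

move(f); grab(d); tag(e,f)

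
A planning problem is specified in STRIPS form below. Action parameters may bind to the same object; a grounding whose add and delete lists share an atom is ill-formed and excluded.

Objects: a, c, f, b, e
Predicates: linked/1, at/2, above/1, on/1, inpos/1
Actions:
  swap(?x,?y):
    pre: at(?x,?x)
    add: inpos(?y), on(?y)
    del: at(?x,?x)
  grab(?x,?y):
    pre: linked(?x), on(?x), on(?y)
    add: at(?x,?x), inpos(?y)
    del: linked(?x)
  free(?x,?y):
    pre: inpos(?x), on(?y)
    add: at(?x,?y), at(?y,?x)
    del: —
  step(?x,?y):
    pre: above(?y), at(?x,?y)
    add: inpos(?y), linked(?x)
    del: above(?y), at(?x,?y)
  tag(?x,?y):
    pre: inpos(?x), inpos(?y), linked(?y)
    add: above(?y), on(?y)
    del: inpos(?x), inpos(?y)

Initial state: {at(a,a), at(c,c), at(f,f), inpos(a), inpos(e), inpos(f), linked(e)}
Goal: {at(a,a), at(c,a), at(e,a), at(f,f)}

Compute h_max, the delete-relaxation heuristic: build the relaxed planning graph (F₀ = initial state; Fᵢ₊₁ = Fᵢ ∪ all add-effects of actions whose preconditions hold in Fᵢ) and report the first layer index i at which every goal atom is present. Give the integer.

2

F0 = init (7 atoms)
F1 = F0 ∪ {above(e), inpos(b), inpos(c), on(a), on(b), on(c), on(e), on(f)}  (15 atoms)
F2 = F1 ∪ {at(a,b), at(a,c), at(a,e), at(a,f), at(b,a), at(b,b), at(b,c), at(b,e), at(b,f), at(c,a), at(c,b), at(c,e), at(c,f), at(e,a), at(e,b), at(e,c), at(e,e), at(e,f), at(f,a), at(f,b), at(f,c), at(f,e)}  (37 atoms)
goal ⊆ F2  ⇒  h_max = 2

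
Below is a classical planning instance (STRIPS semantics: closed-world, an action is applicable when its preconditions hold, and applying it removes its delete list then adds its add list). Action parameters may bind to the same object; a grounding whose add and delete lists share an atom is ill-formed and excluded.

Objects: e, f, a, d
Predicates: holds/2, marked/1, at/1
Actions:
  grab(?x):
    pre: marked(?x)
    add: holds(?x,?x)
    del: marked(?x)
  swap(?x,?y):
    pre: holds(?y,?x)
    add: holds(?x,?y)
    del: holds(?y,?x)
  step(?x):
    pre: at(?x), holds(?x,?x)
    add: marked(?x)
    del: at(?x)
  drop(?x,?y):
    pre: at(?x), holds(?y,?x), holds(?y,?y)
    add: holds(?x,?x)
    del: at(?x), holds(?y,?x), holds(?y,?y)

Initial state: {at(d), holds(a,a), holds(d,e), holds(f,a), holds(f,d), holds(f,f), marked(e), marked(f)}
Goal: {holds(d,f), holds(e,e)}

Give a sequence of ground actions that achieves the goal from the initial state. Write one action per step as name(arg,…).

grab(e); swap(d,f)

1. grab(e)  →  {at(d), holds(a,a), holds(d,e), holds(e,e), holds(f,a), holds(f,d), holds(f,f), marked(f)}
2. swap(d,f)  →  {at(d), holds(a,a), holds(d,e), holds(d,f), holds(e,e), holds(f,a), holds(f,f), marked(f)}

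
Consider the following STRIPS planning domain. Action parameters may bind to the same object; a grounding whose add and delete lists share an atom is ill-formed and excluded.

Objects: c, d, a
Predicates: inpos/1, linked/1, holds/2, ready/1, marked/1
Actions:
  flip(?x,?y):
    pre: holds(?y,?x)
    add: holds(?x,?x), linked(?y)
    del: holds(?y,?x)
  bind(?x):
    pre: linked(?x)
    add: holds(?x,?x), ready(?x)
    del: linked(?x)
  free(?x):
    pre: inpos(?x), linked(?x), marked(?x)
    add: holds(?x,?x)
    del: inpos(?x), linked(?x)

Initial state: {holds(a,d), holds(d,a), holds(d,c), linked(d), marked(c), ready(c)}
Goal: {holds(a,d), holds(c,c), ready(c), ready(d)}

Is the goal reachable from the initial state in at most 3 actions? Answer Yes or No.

Yes

1. flip(c,d)  →  {holds(a,d), holds(c,c), holds(d,a), linked(d), marked(c), ready(c)}
2. bind(d)  →  {holds(a,d), holds(c,c), holds(d,a), holds(d,d), marked(c), ready(c), ready(d)}
optimal plan length = 2; 2 ≤ 3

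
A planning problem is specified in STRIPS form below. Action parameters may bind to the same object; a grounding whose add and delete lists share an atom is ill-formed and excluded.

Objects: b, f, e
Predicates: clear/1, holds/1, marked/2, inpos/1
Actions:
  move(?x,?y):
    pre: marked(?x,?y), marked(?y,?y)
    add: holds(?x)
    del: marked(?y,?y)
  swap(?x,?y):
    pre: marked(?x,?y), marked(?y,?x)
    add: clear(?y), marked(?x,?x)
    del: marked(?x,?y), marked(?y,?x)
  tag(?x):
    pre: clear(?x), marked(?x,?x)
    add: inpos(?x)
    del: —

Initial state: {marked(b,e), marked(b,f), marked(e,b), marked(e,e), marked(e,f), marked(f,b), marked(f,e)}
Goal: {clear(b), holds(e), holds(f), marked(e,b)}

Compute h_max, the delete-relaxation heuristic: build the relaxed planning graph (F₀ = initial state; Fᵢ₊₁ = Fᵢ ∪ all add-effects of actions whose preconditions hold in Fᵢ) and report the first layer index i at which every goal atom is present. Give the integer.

1

F0 = init (7 atoms)
F1 = F0 ∪ {clear(b), clear(e), clear(f), holds(b), holds(e), holds(f), marked(b,b), marked(f,f)}  (15 atoms)
goal ⊆ F1  ⇒  h_max = 1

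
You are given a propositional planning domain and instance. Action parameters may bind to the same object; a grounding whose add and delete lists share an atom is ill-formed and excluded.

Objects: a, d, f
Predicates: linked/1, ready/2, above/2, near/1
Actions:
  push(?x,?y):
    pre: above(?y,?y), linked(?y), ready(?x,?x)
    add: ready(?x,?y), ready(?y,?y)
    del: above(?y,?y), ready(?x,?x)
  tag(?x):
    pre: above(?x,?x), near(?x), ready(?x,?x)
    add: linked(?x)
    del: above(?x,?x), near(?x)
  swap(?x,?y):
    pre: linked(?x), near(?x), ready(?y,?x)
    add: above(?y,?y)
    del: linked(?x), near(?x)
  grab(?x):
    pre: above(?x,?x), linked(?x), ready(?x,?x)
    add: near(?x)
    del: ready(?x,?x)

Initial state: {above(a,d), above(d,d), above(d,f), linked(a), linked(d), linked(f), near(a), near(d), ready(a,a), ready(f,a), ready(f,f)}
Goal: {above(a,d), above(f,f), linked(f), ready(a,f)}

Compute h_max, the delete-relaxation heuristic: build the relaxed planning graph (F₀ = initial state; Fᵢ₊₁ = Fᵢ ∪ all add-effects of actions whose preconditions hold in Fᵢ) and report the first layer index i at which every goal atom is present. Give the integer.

2

F0 = init (11 atoms)
F1 = F0 ∪ {above(a,a), above(f,f), ready(a,d), ready(d,d), ready(f,d)}  (16 atoms)
F2 = F1 ∪ {near(f), ready(a,f), ready(d,a), ready(d,f)}  (20 atoms)
goal ⊆ F2  ⇒  h_max = 2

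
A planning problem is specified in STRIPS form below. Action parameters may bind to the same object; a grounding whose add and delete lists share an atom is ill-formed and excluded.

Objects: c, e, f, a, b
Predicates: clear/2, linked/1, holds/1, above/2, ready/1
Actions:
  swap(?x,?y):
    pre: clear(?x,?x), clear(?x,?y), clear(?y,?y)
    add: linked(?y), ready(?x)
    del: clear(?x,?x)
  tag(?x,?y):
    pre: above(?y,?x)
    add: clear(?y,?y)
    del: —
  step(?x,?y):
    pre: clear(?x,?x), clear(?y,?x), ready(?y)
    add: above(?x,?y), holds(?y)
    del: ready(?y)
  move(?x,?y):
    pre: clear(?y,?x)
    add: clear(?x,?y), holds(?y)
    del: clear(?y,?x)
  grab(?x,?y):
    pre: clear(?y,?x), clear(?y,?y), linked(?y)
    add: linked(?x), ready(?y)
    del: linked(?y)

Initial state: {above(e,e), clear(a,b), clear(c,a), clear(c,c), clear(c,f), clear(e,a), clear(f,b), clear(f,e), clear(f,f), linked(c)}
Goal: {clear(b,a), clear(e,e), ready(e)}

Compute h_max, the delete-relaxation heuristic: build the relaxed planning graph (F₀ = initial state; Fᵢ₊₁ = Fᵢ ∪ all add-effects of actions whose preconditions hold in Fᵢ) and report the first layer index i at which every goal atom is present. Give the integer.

F0 = init (10 atoms)
F1 = F0 ∪ {clear(a,c), clear(a,e), clear(b,a), clear(b,f), clear(e,e), clear(e,f), clear(f,c), holds(a), holds(c), holds(e), holds(f), linked(a), linked(f), ready(c), ready(f)}  (25 atoms)
F2 = F1 ∪ {above(c,c), above(c,f), above(e,f), above(f,c), above(f,f), holds(b), linked(b), linked(e), ready(e)}  (34 atoms)
goal ⊆ F2  ⇒  h_max = 2

2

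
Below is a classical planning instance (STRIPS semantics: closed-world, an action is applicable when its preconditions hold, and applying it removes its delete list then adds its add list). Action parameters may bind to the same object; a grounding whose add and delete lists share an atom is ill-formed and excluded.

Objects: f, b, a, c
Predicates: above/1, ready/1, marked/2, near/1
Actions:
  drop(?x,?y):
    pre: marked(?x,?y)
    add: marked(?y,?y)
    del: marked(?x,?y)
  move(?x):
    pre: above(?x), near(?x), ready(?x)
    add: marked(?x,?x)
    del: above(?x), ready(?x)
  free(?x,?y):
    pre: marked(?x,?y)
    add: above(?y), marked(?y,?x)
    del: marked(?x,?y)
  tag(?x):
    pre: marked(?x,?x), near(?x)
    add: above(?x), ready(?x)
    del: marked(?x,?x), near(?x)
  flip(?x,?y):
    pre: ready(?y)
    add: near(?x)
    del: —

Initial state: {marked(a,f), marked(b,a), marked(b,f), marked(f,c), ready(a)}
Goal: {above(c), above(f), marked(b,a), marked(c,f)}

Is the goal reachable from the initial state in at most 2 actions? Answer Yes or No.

1. free(f,c)  →  {above(c), marked(a,f), marked(b,a), marked(b,f), marked(c,f), ready(a)}
2. free(b,f)  →  {above(c), above(f), marked(a,f), marked(b,a), marked(c,f), marked(f,b), ready(a)}
optimal plan length = 2; 2 ≤ 2

Yes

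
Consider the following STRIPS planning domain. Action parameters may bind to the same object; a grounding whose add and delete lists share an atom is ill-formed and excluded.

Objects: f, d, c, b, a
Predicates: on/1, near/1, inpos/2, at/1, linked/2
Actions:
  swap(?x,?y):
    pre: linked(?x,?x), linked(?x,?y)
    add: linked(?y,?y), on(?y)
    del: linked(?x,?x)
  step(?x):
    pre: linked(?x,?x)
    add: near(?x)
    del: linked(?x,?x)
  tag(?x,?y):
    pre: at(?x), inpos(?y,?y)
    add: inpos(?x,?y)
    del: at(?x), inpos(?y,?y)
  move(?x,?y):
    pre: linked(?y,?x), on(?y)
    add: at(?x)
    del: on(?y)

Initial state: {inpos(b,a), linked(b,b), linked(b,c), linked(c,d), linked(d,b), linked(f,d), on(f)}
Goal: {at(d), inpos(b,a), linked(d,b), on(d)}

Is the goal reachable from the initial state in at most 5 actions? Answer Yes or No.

1. swap(b,c)  →  {inpos(b,a), linked(b,c), linked(c,c), linked(c,d), linked(d,b), linked(f,d), on(c), on(f)}
2. swap(c,d)  →  {inpos(b,a), linked(b,c), linked(c,d), linked(d,b), linked(d,d), linked(f,d), on(c), on(d), on(f)}
3. move(d,f)  →  {at(d), inpos(b,a), linked(b,c), linked(c,d), linked(d,b), linked(d,d), linked(f,d), on(c), on(d)}
optimal plan length = 3; 3 ≤ 5

Yes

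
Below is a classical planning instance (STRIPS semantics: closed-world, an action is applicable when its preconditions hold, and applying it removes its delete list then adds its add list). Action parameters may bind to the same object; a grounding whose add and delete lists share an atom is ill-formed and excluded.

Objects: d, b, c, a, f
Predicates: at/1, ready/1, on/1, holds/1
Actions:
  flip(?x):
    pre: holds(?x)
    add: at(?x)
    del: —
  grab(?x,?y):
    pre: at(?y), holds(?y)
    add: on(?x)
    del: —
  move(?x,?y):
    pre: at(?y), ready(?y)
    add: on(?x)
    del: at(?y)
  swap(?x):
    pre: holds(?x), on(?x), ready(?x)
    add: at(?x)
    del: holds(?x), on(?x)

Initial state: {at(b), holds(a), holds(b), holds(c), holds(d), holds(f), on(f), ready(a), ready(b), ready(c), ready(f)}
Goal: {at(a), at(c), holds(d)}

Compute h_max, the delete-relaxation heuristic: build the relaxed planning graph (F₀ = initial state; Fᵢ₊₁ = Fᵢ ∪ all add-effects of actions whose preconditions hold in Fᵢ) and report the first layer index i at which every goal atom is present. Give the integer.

F0 = init (11 atoms)
F1 = F0 ∪ {at(a), at(c), at(d), at(f), on(a), on(b), on(c), on(d)}  (19 atoms)
goal ⊆ F1  ⇒  h_max = 1

1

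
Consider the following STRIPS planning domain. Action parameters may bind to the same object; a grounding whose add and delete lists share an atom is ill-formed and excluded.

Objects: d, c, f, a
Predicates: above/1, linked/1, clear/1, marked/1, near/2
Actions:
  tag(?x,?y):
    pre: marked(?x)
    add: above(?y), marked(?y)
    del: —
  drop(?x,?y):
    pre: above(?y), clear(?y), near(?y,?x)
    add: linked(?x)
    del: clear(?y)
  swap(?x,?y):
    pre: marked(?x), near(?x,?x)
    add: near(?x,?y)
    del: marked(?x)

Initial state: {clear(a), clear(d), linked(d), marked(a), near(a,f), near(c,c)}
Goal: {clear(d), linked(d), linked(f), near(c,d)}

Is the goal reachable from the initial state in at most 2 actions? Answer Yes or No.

No

1. tag(a,c)  →  {above(c), clear(a), clear(d), linked(d), marked(a), marked(c), near(a,f), near(c,c)}
2. tag(c,a)  →  {above(a), above(c), clear(a), clear(d), linked(d), marked(a), marked(c), near(a,f), near(c,c)}
3. drop(f,a)  →  {above(a), above(c), clear(d), linked(d), linked(f), marked(a), marked(c), near(a,f), near(c,c)}
4. swap(c,d)  →  {above(a), above(c), clear(d), linked(d), linked(f), marked(a), near(a,f), near(c,c), near(c,d)}
optimal plan length = 4; 4 > 2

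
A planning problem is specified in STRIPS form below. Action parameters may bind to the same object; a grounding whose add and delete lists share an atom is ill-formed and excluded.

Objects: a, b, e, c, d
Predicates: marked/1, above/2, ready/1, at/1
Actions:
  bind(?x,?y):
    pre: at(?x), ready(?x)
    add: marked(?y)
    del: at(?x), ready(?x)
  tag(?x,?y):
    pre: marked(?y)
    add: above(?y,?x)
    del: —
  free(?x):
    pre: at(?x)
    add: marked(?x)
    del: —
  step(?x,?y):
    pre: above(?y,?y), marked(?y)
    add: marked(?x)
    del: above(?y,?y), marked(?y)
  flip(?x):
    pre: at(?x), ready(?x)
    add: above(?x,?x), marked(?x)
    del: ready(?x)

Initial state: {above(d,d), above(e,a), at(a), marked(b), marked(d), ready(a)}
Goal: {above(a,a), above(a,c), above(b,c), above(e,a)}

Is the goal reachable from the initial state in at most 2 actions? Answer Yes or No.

1. tag(c,b)  →  {above(b,c), above(d,d), above(e,a), at(a), marked(b), marked(d), ready(a)}
2. flip(a)  →  {above(a,a), above(b,c), above(d,d), above(e,a), at(a), marked(a), marked(b), marked(d)}
3. tag(c,a)  →  {above(a,a), above(a,c), above(b,c), above(d,d), above(e,a), at(a), marked(a), marked(b), marked(d)}
optimal plan length = 3; 3 > 2

No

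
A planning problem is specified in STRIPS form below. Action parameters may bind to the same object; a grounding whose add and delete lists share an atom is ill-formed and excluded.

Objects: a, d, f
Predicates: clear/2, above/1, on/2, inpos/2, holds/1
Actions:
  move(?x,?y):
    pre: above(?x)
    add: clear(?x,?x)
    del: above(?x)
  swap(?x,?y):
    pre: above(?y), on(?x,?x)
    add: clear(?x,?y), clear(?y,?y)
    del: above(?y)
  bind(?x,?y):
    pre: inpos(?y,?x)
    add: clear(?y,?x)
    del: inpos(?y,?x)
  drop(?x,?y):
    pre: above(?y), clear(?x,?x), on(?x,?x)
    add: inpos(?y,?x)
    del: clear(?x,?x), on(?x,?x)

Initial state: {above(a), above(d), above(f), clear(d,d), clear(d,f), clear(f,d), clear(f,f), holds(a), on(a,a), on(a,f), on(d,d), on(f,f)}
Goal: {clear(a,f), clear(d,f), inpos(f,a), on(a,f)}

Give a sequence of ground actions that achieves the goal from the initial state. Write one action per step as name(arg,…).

1. drop(f,a)  →  {above(a), above(d), above(f), clear(d,d), clear(d,f), clear(f,d), holds(a), inpos(a,f), on(a,a), on(a,f), on(d,d)}
2. move(a,a)  →  {above(d), above(f), clear(a,a), clear(d,d), clear(d,f), clear(f,d), holds(a), inpos(a,f), on(a,a), on(a,f), on(d,d)}
3. bind(f,a)  →  {above(d), above(f), clear(a,a), clear(a,f), clear(d,d), clear(d,f), clear(f,d), holds(a), on(a,a), on(a,f), on(d,d)}
4. drop(a,f)  →  {above(d), above(f), clear(a,f), clear(d,d), clear(d,f), clear(f,d), holds(a), inpos(f,a), on(a,f), on(d,d)}

drop(f,a); move(a,a); bind(f,a); drop(a,f)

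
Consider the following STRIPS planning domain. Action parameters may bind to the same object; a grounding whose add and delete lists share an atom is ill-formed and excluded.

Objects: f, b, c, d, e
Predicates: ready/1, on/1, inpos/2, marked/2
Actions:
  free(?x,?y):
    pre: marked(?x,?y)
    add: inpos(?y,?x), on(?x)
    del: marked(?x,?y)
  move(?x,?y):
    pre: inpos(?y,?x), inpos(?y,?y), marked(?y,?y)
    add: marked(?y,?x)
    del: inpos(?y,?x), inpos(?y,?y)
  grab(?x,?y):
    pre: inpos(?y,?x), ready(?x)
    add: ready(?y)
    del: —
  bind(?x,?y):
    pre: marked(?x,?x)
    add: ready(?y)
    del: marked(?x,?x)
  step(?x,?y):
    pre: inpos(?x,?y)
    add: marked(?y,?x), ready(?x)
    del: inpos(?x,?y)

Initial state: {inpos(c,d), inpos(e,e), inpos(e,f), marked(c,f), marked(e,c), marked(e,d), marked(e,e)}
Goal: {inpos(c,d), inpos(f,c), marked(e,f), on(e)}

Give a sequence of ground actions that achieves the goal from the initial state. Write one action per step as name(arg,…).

free(c,f); free(e,c); move(f,e)

1. free(c,f)  →  {inpos(c,d), inpos(e,e), inpos(e,f), inpos(f,c), marked(e,c), marked(e,d), marked(e,e), on(c)}
2. free(e,c)  →  {inpos(c,d), inpos(c,e), inpos(e,e), inpos(e,f), inpos(f,c), marked(e,d), marked(e,e), on(c), on(e)}
3. move(f,e)  →  {inpos(c,d), inpos(c,e), inpos(f,c), marked(e,d), marked(e,e), marked(e,f), on(c), on(e)}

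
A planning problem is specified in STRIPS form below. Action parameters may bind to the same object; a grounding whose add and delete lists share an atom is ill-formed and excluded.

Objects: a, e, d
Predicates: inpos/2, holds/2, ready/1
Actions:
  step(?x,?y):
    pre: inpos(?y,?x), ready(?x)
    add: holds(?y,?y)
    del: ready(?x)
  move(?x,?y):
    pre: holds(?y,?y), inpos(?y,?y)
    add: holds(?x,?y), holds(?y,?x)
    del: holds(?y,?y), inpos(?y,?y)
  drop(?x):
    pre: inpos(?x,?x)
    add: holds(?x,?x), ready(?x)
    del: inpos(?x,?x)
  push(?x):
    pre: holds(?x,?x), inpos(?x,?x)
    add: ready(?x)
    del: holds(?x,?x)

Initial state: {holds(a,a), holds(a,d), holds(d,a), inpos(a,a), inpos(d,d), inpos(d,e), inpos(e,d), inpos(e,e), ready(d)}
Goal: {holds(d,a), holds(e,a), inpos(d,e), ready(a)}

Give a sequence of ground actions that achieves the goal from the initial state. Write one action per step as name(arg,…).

1. step(d,e)  →  {holds(a,a), holds(a,d), holds(d,a), holds(e,e), inpos(a,a), inpos(d,d), inpos(d,e), inpos(e,d), inpos(e,e)}
2. move(a,e)  →  {holds(a,a), holds(a,d), holds(a,e), holds(d,a), holds(e,a), inpos(a,a), inpos(d,d), inpos(d,e), inpos(e,d)}
3. drop(a)  →  {holds(a,a), holds(a,d), holds(a,e), holds(d,a), holds(e,a), inpos(d,d), inpos(d,e), inpos(e,d), ready(a)}

step(d,e); move(a,e); drop(a)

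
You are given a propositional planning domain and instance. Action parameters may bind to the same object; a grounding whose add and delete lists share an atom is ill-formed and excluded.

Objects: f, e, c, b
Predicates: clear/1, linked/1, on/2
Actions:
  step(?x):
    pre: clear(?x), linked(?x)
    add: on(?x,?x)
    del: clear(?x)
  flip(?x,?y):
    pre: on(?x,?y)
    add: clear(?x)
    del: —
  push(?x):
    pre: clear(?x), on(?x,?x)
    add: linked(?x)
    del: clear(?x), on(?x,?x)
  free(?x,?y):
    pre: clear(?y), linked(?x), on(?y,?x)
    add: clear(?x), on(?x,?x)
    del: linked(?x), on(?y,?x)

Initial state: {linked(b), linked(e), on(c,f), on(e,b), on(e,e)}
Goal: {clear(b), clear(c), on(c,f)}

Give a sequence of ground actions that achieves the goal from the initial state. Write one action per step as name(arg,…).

1. flip(e,e)  →  {clear(e), linked(b), linked(e), on(c,f), on(e,b), on(e,e)}
2. flip(c,f)  →  {clear(c), clear(e), linked(b), linked(e), on(c,f), on(e,b), on(e,e)}
3. free(b,e)  →  {clear(b), clear(c), clear(e), linked(e), on(b,b), on(c,f), on(e,e)}

flip(e,e); flip(c,f); free(b,e)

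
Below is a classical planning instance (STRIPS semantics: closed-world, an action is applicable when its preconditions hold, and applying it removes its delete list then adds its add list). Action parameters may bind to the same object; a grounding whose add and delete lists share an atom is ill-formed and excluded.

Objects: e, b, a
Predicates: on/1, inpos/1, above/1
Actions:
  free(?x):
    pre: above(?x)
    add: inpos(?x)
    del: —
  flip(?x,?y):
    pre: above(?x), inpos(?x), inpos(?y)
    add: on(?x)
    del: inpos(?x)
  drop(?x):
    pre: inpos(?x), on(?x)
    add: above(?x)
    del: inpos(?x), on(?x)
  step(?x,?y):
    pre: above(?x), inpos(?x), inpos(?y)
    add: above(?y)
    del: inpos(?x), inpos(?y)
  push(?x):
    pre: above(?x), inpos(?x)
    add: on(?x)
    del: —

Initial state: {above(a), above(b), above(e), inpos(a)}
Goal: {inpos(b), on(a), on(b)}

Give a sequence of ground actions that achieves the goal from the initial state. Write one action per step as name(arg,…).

free(b); flip(a,b); push(b)

1. free(b)  →  {above(a), above(b), above(e), inpos(a), inpos(b)}
2. flip(a,b)  →  {above(a), above(b), above(e), inpos(b), on(a)}
3. push(b)  →  {above(a), above(b), above(e), inpos(b), on(a), on(b)}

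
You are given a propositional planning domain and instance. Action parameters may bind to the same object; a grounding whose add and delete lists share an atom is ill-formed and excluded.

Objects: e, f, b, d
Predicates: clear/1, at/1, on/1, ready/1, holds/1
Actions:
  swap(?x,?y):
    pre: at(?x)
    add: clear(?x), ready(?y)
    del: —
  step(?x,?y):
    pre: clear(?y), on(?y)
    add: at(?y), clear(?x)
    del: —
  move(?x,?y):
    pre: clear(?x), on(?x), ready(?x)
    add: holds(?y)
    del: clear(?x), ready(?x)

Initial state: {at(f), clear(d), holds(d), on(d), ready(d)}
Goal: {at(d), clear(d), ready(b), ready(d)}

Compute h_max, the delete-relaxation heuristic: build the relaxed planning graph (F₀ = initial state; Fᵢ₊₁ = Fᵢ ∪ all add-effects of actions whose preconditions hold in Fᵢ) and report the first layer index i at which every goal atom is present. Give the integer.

F0 = init (5 atoms)
F1 = F0 ∪ {at(d), clear(b), clear(e), clear(f), holds(b), holds(e), holds(f), ready(b), ready(e), ready(f)}  (15 atoms)
goal ⊆ F1  ⇒  h_max = 1

1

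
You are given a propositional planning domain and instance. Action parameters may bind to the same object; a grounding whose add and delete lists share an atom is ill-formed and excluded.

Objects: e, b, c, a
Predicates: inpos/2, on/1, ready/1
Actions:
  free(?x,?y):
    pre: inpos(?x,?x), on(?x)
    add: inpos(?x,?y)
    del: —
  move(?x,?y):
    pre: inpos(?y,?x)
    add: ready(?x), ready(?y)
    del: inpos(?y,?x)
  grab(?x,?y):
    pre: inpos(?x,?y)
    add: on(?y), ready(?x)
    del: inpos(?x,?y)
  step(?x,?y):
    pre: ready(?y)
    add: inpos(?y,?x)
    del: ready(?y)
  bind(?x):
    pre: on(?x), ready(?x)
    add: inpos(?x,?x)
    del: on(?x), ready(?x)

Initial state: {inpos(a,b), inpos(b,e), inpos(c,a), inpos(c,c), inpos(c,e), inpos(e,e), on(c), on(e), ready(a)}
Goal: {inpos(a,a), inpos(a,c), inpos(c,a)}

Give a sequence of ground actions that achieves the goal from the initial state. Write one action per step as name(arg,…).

1. step(c,a)  →  {inpos(a,b), inpos(a,c), inpos(b,e), inpos(c,a), inpos(c,c), inpos(c,e), inpos(e,e), on(c), on(e)}
2. move(b,a)  →  {inpos(a,c), inpos(b,e), inpos(c,a), inpos(c,c), inpos(c,e), inpos(e,e), on(c), on(e), ready(a), ready(b)}
3. step(a,a)  →  {inpos(a,a), inpos(a,c), inpos(b,e), inpos(c,a), inpos(c,c), inpos(c,e), inpos(e,e), on(c), on(e), ready(b)}

step(c,a); move(b,a); step(a,a)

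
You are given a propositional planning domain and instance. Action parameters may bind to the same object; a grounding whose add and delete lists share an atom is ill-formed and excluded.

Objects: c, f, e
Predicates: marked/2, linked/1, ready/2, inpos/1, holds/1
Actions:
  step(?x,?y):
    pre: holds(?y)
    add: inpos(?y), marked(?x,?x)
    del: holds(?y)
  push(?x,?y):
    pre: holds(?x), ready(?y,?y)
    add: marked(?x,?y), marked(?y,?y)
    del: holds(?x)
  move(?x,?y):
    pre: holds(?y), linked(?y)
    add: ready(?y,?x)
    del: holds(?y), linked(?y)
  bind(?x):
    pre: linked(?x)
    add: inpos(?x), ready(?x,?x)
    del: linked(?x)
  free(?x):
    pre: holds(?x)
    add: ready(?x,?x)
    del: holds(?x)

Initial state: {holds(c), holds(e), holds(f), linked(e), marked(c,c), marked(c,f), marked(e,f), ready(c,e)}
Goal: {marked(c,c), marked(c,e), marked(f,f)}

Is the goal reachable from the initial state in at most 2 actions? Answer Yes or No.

No

1. step(f,f)  →  {holds(c), holds(e), inpos(f), linked(e), marked(c,c), marked(c,f), marked(e,f), marked(f,f), ready(c,e)}
2. move(e,e)  →  {holds(c), inpos(f), marked(c,c), marked(c,f), marked(e,f), marked(f,f), ready(c,e), ready(e,e)}
3. push(c,e)  →  {inpos(f), marked(c,c), marked(c,e), marked(c,f), marked(e,e), marked(e,f), marked(f,f), ready(c,e), ready(e,e)}
optimal plan length = 3; 3 > 2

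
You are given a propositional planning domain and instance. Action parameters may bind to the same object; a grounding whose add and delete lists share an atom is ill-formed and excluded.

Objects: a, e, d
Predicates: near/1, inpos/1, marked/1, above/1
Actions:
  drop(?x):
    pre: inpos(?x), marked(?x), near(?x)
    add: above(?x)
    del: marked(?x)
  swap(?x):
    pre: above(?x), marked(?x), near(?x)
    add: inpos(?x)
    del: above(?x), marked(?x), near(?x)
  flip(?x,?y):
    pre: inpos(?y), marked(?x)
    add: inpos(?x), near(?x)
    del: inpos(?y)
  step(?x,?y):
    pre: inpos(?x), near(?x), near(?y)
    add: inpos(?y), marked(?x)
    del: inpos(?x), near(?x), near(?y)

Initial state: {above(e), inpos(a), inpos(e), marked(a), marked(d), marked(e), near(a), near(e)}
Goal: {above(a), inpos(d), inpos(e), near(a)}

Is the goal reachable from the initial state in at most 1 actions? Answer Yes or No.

No

1. drop(a)  →  {above(a), above(e), inpos(a), inpos(e), marked(d), marked(e), near(a), near(e)}
2. flip(d,a)  →  {above(a), above(e), inpos(d), inpos(e), marked(d), marked(e), near(a), near(d), near(e)}
optimal plan length = 2; 2 > 1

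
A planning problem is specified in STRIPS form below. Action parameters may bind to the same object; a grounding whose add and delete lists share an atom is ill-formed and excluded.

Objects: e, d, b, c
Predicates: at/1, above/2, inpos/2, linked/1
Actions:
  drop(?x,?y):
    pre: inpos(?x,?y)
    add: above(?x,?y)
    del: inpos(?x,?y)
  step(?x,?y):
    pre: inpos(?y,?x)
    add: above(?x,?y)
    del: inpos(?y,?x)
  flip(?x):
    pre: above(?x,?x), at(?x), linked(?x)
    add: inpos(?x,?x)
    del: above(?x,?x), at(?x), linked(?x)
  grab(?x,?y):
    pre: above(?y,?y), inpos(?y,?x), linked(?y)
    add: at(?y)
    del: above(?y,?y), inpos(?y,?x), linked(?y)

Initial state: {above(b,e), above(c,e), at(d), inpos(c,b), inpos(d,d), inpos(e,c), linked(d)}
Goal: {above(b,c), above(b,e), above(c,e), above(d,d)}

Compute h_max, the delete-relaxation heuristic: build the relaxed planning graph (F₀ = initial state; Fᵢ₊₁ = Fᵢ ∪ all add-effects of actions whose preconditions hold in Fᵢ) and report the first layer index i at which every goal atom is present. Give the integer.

F0 = init (7 atoms)
F1 = F0 ∪ {above(b,c), above(c,b), above(d,d), above(e,c)}  (11 atoms)
goal ⊆ F1  ⇒  h_max = 1

1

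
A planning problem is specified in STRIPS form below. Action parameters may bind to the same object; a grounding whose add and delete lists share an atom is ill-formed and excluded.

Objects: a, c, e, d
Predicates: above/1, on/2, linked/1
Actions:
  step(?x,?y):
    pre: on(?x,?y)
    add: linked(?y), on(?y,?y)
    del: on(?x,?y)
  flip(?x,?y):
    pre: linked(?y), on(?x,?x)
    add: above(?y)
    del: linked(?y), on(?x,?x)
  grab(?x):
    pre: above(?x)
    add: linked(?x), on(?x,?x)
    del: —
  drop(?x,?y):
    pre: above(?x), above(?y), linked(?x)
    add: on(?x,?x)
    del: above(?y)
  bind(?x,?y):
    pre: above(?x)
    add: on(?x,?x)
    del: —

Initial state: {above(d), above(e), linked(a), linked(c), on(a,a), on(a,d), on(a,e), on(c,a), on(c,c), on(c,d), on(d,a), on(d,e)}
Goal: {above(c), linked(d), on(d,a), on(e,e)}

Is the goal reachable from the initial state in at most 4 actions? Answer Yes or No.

Yes

1. step(a,e)  →  {above(d), above(e), linked(a), linked(c), linked(e), on(a,a), on(a,d), on(c,a), on(c,c), on(c,d), on(d,a), on(d,e), on(e,e)}
2. step(a,d)  →  {above(d), above(e), linked(a), linked(c), linked(d), linked(e), on(a,a), on(c,a), on(c,c), on(c,d), on(d,a), on(d,d), on(d,e), on(e,e)}
3. flip(a,c)  →  {above(c), above(d), above(e), linked(a), linked(d), linked(e), on(c,a), on(c,c), on(c,d), on(d,a), on(d,d), on(d,e), on(e,e)}
optimal plan length = 3; 3 ≤ 4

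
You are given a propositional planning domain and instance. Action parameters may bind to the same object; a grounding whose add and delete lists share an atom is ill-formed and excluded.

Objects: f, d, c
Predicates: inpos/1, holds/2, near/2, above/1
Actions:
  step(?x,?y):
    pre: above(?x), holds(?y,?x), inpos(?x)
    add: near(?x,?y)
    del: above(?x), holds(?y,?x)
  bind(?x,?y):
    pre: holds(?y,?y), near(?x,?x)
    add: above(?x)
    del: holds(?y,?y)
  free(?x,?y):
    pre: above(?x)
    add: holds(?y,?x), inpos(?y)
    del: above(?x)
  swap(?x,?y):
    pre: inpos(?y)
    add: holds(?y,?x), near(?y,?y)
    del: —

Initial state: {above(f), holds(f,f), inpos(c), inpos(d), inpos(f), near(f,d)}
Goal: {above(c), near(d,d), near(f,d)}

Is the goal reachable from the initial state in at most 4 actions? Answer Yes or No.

Yes

1. swap(f,d)  →  {above(f), holds(d,f), holds(f,f), inpos(c), inpos(d), inpos(f), near(d,d), near(f,d)}
2. swap(f,c)  →  {above(f), holds(c,f), holds(d,f), holds(f,f), inpos(c), inpos(d), inpos(f), near(c,c), near(d,d), near(f,d)}
3. bind(c,f)  →  {above(c), above(f), holds(c,f), holds(d,f), inpos(c), inpos(d), inpos(f), near(c,c), near(d,d), near(f,d)}
optimal plan length = 3; 3 ≤ 4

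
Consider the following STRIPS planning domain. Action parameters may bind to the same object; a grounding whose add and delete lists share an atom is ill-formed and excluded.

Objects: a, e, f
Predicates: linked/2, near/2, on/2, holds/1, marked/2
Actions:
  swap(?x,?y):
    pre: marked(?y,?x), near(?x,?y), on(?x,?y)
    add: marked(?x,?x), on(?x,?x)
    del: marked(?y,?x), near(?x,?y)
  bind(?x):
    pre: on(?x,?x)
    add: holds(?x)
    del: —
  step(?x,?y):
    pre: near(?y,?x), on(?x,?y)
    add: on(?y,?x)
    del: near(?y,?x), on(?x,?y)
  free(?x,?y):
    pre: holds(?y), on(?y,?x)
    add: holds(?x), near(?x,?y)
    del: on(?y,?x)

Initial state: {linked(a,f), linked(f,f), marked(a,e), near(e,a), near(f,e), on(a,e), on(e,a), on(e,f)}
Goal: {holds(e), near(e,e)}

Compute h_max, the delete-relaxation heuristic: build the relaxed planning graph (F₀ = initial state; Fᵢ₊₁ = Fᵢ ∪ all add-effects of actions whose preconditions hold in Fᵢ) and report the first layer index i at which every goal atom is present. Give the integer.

3

F0 = init (8 atoms)
F1 = F0 ∪ {marked(e,e), on(e,e), on(f,e)}  (11 atoms)
F2 = F1 ∪ {holds(e)}  (12 atoms)
F3 = F2 ∪ {holds(a), holds(f), near(a,e), near(e,e)}  (16 atoms)
goal ⊆ F3  ⇒  h_max = 3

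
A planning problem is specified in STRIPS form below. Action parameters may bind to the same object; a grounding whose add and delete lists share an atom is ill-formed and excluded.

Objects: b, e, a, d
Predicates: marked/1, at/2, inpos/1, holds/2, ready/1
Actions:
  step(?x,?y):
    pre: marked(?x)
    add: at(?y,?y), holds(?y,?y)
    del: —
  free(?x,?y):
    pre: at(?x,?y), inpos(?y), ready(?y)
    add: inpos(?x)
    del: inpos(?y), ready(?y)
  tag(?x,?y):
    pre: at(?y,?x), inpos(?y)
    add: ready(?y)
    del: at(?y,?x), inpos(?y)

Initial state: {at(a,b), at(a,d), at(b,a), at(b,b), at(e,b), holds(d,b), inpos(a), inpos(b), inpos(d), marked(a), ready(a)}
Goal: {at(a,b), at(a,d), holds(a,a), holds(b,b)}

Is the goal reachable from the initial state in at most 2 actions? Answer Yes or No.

1. step(a,b)  →  {at(a,b), at(a,d), at(b,a), at(b,b), at(e,b), holds(b,b), holds(d,b), inpos(a), inpos(b), inpos(d), marked(a), ready(a)}
2. step(a,a)  →  {at(a,a), at(a,b), at(a,d), at(b,a), at(b,b), at(e,b), holds(a,a), holds(b,b), holds(d,b), inpos(a), inpos(b), inpos(d), marked(a), ready(a)}
optimal plan length = 2; 2 ≤ 2

Yes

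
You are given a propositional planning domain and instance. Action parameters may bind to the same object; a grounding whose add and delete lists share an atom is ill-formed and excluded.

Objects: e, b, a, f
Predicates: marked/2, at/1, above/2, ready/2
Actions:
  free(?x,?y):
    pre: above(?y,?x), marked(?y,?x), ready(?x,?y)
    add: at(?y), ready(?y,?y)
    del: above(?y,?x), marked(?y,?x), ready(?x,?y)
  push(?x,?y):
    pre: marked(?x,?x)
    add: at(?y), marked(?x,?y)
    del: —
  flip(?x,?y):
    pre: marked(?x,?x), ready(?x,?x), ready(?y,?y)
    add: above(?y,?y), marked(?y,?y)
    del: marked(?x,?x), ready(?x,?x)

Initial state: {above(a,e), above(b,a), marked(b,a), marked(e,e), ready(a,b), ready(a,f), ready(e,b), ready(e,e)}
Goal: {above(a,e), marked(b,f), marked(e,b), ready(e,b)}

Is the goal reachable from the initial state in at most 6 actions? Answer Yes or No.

Yes

1. free(a,b)  →  {above(a,e), at(b), marked(e,e), ready(a,f), ready(b,b), ready(e,b), ready(e,e)}
2. push(e,b)  →  {above(a,e), at(b), marked(e,b), marked(e,e), ready(a,f), ready(b,b), ready(e,b), ready(e,e)}
3. flip(e,b)  →  {above(a,e), above(b,b), at(b), marked(b,b), marked(e,b), ready(a,f), ready(b,b), ready(e,b)}
4. push(b,f)  →  {above(a,e), above(b,b), at(b), at(f), marked(b,b), marked(b,f), marked(e,b), ready(a,f), ready(b,b), ready(e,b)}
optimal plan length = 4; 4 ≤ 6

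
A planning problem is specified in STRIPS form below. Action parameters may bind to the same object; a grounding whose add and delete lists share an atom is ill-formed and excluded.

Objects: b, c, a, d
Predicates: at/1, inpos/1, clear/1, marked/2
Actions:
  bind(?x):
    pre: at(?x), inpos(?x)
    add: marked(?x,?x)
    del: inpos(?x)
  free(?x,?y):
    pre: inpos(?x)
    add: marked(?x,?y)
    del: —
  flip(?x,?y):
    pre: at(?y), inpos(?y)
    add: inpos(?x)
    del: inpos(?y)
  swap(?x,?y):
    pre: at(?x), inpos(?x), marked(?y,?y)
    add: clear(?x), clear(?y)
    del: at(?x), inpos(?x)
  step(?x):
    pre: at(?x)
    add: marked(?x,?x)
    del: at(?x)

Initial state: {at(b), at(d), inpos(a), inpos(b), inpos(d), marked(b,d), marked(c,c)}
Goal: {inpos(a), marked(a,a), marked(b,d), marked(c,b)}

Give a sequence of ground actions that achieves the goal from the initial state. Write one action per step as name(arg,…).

free(a,a); flip(c,b); free(c,b)

1. free(a,a)  →  {at(b), at(d), inpos(a), inpos(b), inpos(d), marked(a,a), marked(b,d), marked(c,c)}
2. flip(c,b)  →  {at(b), at(d), inpos(a), inpos(c), inpos(d), marked(a,a), marked(b,d), marked(c,c)}
3. free(c,b)  →  {at(b), at(d), inpos(a), inpos(c), inpos(d), marked(a,a), marked(b,d), marked(c,b), marked(c,c)}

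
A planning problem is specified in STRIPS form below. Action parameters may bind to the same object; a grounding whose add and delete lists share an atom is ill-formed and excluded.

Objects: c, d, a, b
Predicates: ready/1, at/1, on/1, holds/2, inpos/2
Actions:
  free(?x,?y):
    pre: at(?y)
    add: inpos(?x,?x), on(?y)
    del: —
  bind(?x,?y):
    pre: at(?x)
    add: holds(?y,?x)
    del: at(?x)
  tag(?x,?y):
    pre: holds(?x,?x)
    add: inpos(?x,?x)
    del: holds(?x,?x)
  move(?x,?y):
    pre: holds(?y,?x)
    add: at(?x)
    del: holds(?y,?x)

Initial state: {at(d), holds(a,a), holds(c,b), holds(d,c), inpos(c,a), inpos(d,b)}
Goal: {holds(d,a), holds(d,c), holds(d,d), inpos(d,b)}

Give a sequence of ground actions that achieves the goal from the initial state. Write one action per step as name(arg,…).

1. bind(d,d)  →  {holds(a,a), holds(c,b), holds(d,c), holds(d,d), inpos(c,a), inpos(d,b)}
2. move(a,a)  →  {at(a), holds(c,b), holds(d,c), holds(d,d), inpos(c,a), inpos(d,b)}
3. bind(a,d)  →  {holds(c,b), holds(d,a), holds(d,c), holds(d,d), inpos(c,a), inpos(d,b)}

bind(d,d); move(a,a); bind(a,d)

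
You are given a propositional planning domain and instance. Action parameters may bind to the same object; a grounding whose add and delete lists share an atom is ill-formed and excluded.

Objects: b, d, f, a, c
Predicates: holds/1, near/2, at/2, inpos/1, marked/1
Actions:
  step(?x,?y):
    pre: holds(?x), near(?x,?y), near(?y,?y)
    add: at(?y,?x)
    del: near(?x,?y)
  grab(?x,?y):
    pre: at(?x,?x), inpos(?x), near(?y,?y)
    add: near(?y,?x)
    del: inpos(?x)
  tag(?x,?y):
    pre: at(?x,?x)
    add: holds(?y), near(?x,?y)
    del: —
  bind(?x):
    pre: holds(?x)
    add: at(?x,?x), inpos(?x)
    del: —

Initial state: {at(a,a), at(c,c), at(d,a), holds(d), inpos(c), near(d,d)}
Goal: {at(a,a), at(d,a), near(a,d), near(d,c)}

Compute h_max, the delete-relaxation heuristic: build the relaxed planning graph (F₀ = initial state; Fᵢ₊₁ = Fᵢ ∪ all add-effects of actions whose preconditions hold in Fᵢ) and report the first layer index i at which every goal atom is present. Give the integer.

F0 = init (6 atoms)
F1 = F0 ∪ {at(d,d), holds(a), holds(b), holds(c), holds(f), inpos(d), near(a,a), near(a,b), near(a,c), near(a,d), near(a,f), near(c,a), near(c,b), near(c,c), near(c,d), near(c,f), near(d,c)}  (23 atoms)
goal ⊆ F1  ⇒  h_max = 1

1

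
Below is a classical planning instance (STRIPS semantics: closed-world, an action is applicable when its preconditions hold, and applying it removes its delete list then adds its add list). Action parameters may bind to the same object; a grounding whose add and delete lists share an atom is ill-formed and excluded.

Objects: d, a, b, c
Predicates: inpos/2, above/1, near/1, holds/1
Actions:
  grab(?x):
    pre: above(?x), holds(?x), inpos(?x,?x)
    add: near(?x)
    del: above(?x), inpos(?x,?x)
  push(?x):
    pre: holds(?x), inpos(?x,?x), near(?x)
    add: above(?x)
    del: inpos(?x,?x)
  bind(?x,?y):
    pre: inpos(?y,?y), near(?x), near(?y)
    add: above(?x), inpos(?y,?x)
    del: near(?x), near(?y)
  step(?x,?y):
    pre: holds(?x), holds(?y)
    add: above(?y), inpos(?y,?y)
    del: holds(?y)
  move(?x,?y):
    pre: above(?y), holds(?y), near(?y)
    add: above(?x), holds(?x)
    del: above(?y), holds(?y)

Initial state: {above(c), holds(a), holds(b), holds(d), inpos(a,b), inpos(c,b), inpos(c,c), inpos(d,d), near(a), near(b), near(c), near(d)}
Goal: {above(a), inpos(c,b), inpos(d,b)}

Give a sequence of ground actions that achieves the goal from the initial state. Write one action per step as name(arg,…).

bind(a,c); bind(b,d)

1. bind(a,c)  →  {above(a), above(c), holds(a), holds(b), holds(d), inpos(a,b), inpos(c,a), inpos(c,b), inpos(c,c), inpos(d,d), near(b), near(d)}
2. bind(b,d)  →  {above(a), above(b), above(c), holds(a), holds(b), holds(d), inpos(a,b), inpos(c,a), inpos(c,b), inpos(c,c), inpos(d,b), inpos(d,d)}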